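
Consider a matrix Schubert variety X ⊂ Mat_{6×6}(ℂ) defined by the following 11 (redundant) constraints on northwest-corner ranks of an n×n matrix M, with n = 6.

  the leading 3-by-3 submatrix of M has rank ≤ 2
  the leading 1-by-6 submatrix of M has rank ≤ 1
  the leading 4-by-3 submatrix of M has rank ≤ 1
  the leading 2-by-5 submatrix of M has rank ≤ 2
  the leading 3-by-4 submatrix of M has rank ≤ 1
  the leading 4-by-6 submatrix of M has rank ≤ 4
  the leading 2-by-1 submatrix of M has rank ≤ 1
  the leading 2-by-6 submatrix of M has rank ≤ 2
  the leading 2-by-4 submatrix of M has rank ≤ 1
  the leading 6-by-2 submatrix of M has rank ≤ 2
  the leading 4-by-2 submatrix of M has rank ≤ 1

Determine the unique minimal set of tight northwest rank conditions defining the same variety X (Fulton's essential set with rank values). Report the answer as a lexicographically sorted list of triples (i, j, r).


Propagating the 11 rank bounds to every northwest block:

  row 1: 1 1 1 1 1 1
  row 2: 1 1 1 1 2 2
  row 3: 1 1 1 1 2 3
  row 4: 1 1 1 2 3 4
  row 5: 1 2 2 3 4 5
  row 6: 1 2 3 4 5 6

the unique w with this rank table is (1, 5, 6, 4, 2, 3).

ℓ(w)=8; the 2 essential cells (i,j,r):

[(3, 4, 1), (4, 3, 1)]


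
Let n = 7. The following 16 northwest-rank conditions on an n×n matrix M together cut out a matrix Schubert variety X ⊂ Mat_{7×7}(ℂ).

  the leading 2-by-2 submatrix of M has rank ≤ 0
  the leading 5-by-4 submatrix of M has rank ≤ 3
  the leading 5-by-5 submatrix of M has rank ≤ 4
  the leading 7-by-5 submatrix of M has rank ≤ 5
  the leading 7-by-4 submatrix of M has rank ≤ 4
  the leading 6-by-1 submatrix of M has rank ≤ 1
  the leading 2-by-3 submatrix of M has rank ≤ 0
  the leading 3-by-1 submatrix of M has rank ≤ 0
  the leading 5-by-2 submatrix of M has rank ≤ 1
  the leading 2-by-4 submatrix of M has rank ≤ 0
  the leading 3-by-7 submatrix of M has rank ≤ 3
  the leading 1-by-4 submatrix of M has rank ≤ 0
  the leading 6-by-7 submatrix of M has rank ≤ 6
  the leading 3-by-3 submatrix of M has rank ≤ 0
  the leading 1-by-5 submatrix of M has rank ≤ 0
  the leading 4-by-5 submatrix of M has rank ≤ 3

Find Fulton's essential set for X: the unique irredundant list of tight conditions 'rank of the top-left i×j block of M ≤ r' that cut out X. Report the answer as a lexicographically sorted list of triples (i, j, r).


Propagating the 16 rank bounds to every northwest block:

  0 0 0 0 0 1 1
  0 0 0 0 1 2 2
  0 0 0 1 2 3 3
  1 1 1 2 3 4 4
  1 1 2 3 4 5 5
  1 2 3 4 5 6 6
  1 2 3 4 5 6 7

second differences of R give the permutation w = (6, 5, 4, 1, 3, 2, 7).

ℓ(w)=13; the 4 essential cells (i,j,r):

[(1, 5, 0), (2, 4, 0), (3, 3, 0), (5, 2, 1)]


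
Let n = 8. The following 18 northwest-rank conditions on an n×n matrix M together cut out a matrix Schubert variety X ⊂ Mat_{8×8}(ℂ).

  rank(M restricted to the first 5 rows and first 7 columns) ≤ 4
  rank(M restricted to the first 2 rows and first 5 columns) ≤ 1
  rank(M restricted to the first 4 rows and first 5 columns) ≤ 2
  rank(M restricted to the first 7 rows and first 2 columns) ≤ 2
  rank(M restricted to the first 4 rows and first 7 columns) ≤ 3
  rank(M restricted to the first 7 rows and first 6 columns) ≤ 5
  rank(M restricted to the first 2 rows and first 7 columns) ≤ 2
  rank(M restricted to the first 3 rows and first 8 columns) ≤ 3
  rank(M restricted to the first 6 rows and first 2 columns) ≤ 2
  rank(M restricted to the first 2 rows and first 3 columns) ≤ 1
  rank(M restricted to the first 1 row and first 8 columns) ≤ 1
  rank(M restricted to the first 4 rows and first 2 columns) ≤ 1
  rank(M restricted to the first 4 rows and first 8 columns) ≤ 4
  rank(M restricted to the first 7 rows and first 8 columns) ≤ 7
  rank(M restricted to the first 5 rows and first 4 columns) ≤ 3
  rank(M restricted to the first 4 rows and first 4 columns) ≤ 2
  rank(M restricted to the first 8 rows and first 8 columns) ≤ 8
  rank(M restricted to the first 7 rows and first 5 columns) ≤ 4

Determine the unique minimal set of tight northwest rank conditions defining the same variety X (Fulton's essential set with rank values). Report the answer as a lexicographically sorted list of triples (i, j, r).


Recovering R(i,j) via the rank-extension bound from the 18 conditions:

  1 | 1 | 1 | 1 | 1 | 1 | 1 | 1
  1 | 1 | 1 | 1 | 1 | 2 | 2 | 2
  1 | 1 | 2 | 2 | 2 | 3 | 3 | 3
  1 | 1 | 2 | 2 | 2 | 3 | 3 | 4
  1 | 2 | 3 | 3 | 3 | 4 | 4 | 5
  1 | 2 | 3 | 4 | 4 | 5 | 5 | 6
  1 | 2 | 3 | 4 | 4 | 5 | 6 | 7
  1 | 2 | 3 | 4 | 5 | 6 | 7 | 8

hence w(1..8) = (1, 6, 3, 8, 2, 4, 7, 5).

ℓ(w)=10; the 5 essential cells (i,j,r):

[(2, 5, 1), (4, 2, 1), (4, 5, 2), (4, 7, 3), (7, 5, 4)]


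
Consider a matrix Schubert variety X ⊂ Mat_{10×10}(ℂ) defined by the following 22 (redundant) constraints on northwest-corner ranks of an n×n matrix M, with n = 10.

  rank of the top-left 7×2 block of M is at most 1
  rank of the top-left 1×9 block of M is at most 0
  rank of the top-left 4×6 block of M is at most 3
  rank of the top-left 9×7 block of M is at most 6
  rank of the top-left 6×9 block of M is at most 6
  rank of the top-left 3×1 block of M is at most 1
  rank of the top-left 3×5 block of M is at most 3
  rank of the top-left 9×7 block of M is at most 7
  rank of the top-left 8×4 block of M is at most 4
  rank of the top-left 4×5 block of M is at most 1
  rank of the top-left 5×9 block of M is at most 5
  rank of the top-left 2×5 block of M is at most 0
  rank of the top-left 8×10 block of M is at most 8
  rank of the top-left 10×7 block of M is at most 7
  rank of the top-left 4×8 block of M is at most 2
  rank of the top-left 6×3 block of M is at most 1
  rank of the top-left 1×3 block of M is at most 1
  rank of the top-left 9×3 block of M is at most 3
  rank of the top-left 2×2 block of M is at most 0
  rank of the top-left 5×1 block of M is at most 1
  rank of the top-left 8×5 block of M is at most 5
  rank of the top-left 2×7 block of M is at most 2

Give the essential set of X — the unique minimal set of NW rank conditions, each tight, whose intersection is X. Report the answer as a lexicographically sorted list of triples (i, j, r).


Propagating the 22 rank bounds to every northwest block:

  row 1: 0 0 0 0 0 0 0 0 0 1
  row 2: 0 0 0 0 0 1 1 1 1 2
  row 3: 1 1 1 1 1 2 2 2 2 3
  row 4: 1 1 1 1 1 2 2 2 3 4
  row 5: 1 1 1 2 2 3 3 3 4 5
  row 6: 1 1 1 2 3 4 4 4 5 6
  row 7: 1 1 2 3 4 5 5 5 6 7
  row 8: 1 2 3 4 5 6 6 6 7 8
  row 9: 1 2 3 4 5 6 6 7 8 9
  row 10: 1 2 3 4 5 6 7 8 9 10

so w = (10, 6, 1, 9, 4, 5, 3, 2, 8, 7).

Rothe diagram D(w) (26 cells), 7 SE-corners (essential conditions):

[(1, 9, 0), (2, 5, 0), (4, 5, 1), (4, 8, 2), (6, 3, 1), (7, 2, 1), (9, 7, 6)]


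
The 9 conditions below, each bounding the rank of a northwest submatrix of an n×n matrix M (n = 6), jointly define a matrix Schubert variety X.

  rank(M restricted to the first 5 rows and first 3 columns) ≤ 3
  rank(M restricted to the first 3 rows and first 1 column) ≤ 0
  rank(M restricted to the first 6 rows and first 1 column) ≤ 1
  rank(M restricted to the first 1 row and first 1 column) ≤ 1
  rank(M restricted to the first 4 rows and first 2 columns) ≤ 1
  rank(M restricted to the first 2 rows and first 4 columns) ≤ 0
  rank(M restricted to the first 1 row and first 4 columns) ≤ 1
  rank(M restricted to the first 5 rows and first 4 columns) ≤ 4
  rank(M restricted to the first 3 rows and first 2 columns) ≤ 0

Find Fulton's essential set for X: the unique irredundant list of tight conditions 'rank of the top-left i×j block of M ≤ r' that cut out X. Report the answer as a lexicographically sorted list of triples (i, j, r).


Propagating the 9 rank bounds to every northwest block:

  0, 0, 0, 0, 1, 1
  0, 0, 0, 0, 1, 2
  0, 0, 1, 1, 2, 3
  1, 1, 2, 2, 3, 4
  1, 2, 3, 3, 4, 5
  1, 2, 3, 4, 5, 6

second differences of R give the permutation w = (5, 6, 3, 1, 2, 4).

D(w) has 10 cells with 2 SE-corners; essential set:

[(2, 4, 0), (3, 2, 0)]


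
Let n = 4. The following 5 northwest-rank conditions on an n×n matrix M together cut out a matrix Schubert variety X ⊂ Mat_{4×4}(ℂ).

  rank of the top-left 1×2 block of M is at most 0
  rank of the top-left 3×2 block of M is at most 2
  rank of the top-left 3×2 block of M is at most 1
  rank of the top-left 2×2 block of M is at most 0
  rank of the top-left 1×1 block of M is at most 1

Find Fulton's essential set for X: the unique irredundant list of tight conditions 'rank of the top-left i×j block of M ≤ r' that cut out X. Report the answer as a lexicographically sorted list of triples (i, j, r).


The tightest implied rank at each (i,j), from the 5 conditions:

  R[1]: 0, 0, 1, 1
  R[2]: 0, 0, 1, 2
  R[3]: 1, 1, 2, 3
  R[4]: 1, 2, 3, 4

reading off 1-entries of Δ²R: w = (3, 4, 1, 2).

|D(w)|=4, |Ess(w)|=1:

[(2, 2, 0)]


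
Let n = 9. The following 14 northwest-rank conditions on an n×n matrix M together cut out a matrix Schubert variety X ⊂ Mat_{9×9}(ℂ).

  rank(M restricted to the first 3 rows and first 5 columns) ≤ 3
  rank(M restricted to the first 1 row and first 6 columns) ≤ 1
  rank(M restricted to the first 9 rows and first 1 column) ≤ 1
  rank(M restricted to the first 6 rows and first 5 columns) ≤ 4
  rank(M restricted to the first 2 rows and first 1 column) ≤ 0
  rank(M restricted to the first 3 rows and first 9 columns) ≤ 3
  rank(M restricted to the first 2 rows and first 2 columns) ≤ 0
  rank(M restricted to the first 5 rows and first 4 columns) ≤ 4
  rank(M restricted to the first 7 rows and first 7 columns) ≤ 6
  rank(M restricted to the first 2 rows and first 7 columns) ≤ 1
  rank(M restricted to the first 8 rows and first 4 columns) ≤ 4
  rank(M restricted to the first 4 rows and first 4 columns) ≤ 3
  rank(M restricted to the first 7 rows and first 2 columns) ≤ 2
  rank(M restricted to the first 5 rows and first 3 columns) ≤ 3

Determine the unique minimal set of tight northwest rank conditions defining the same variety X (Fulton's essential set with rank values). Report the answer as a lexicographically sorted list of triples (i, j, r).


Recovering R(i,j) via the rank-extension bound from the 14 conditions:

  i=1: 0, 0, 1, 1, 1, 1, 1, 1, 1
  i=2: 0, 0, 1, 1, 1, 1, 1, 2, 2
  i=3: 1, 1, 2, 2, 2, 2, 2, 3, 3
  i=4: 1, 2, 3, 3, 3, 3, 3, 4, 4
  i=5: 1, 2, 3, 4, 4, 4, 4, 5, 5
  i=6: 1, 2, 3, 4, 4, 5, 5, 6, 6
  i=7: 1, 2, 3, 4, 5, 6, 6, 7, 7
  i=8: 1, 2, 3, 4, 5, 6, 7, 8, 8
  i=9: 1, 2, 3, 4, 5, 6, 7, 8, 9

giving w = (3, 8, 1, 2, 4, 6, 5, 7, 9) via Δ²R.

|D(w)|=9, |Ess(w)|=3:

[(2, 2, 0), (2, 7, 1), (6, 5, 4)]


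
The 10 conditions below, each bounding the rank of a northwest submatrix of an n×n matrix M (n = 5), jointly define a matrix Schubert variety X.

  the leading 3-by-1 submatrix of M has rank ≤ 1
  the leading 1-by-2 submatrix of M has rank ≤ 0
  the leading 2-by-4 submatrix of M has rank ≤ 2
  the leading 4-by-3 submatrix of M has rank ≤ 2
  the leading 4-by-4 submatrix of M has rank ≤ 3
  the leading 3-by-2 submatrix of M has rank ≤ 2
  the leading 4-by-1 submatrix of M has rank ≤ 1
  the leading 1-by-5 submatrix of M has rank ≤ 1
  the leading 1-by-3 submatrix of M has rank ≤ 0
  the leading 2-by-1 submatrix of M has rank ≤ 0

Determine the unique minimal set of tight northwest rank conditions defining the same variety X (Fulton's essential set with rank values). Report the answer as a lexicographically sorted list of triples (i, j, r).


Computing R[i][j] = min implied NW-rank bound (n=5, 10 conditions):

  R[1]: 0 0 0 1 1
  R[2]: 0 1 1 2 2
  R[3]: 1 2 2 3 3
  R[4]: 1 2 2 3 4
  R[5]: 1 2 3 4 5

so w = (4, 2, 1, 5, 3).

|D(w)|=5, |Ess(w)|=3:

[(1, 3, 0), (2, 1, 0), (4, 3, 2)]


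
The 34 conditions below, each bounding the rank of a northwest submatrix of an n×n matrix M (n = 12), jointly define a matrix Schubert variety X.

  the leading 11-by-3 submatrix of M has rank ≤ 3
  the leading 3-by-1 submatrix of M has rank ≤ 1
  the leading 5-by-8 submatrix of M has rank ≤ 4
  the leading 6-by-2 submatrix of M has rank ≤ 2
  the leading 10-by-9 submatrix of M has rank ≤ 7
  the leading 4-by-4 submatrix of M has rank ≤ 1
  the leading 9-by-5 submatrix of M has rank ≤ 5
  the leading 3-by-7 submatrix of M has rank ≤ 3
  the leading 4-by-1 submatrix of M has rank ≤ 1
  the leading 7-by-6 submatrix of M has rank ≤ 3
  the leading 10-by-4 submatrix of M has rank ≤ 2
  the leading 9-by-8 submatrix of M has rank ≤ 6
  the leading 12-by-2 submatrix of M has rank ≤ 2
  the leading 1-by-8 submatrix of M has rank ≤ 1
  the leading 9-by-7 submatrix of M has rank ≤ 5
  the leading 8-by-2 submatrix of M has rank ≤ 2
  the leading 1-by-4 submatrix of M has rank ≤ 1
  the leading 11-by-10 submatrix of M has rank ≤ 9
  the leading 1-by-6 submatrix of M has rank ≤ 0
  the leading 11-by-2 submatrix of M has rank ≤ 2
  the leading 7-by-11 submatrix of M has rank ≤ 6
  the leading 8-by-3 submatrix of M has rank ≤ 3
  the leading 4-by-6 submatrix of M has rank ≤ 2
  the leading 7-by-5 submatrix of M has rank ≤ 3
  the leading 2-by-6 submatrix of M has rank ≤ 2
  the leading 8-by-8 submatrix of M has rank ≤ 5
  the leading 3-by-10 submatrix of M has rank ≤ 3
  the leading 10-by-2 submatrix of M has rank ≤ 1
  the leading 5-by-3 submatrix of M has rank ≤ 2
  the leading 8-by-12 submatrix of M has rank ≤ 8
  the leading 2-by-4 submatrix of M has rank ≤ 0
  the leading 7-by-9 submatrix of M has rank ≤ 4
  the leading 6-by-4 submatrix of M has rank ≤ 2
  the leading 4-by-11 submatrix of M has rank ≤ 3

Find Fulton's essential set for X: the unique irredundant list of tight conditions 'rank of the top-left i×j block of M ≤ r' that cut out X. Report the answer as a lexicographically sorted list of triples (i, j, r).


Propagating the 34 rank bounds to every northwest block:

  row 1: 0  0  0  0  0  0  1  1  1  1  1  1
  row 2: 0  0  0  0  1  1  2  2  2  2  2  2
  row 3: 1  1  1  1  2  2  3  3  3  3  3  3
  row 4: 1  1  1  1  2  2  3  3  3  3  3  4
  row 5: 1  1  2  2  3  3  4  4  4  4  4  5
  row 6: 1  1  2  2  3  3  4  4  4  5  5  6
  row 7: 1  1  2  2  3  3  4  4  4  5  6  7
  row 8: 1  1  2  2  3  4  5  5  5  6  7  8
  row 9: 1  1  2  2  3  4  5  6  6  7  8  9
  row 10: 1  1  2  2  3  4  5  6  7  8  9  10
  row 11: 1  2  3  3  4  5  6  7  8  9  10  11
  row 12: 1  2  3  4  5  6  7  8  9  10  11  12

second differences of R give the permutation w = (7, 5, 1, 12, 3, 10, 11, 6, 8, 9, 2, 4).

|D(w)|=35, |Ess(w)|=9:

[(1, 6, 0), (2, 4, 0), (4, 4, 1), (4, 6, 2), (4, 11, 3), (7, 6, 3), (7, 9, 4), (10, 2, 1), (10, 4, 2)]


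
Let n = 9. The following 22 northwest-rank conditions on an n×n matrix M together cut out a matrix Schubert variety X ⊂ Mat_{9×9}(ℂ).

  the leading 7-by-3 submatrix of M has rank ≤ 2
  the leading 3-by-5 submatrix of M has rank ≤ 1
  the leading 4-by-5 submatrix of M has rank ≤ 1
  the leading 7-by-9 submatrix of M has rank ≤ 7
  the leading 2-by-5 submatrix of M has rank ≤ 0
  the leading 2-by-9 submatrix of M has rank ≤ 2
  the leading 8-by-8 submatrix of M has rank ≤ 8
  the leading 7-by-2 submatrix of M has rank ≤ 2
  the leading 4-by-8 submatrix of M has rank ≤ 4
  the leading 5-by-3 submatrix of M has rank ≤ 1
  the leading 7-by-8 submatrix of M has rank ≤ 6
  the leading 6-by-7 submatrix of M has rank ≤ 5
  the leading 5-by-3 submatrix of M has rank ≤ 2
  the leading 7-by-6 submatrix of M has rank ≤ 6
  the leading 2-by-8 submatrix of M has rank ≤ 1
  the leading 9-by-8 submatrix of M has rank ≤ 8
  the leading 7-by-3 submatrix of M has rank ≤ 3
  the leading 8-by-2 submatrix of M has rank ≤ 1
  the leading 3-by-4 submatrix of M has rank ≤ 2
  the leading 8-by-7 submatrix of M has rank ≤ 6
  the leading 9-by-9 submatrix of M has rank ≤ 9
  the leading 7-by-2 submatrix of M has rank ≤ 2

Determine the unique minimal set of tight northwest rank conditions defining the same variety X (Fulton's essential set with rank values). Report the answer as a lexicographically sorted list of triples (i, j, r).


Reconstructing r_w from the 22 given conditions:

  row 1: 0 | 0 | 0 | 0 | 0 | 1 | 1 | 1 | 1
  row 2: 0 | 0 | 0 | 0 | 0 | 1 | 1 | 1 | 2
  row 3: 1 | 1 | 1 | 1 | 1 | 2 | 2 | 2 | 3
  row 4: 1 | 1 | 1 | 1 | 1 | 2 | 3 | 3 | 4
  row 5: 1 | 1 | 1 | 2 | 2 | 3 | 4 | 4 | 5
  row 6: 1 | 1 | 2 | 3 | 3 | 4 | 5 | 5 | 6
  row 7: 1 | 1 | 2 | 3 | 4 | 5 | 6 | 6 | 7
  row 8: 1 | 1 | 2 | 3 | 4 | 5 | 6 | 7 | 8
  row 9: 1 | 2 | 3 | 4 | 5 | 6 | 7 | 8 | 9

second differences of R give the permutation w = (6, 9, 1, 7, 4, 3, 5, 8, 2).

D(w) has 21 cells with 5 SE-corners; essential set:

[(2, 5, 0), (2, 8, 1), (4, 5, 1), (5, 3, 1), (8, 2, 1)]


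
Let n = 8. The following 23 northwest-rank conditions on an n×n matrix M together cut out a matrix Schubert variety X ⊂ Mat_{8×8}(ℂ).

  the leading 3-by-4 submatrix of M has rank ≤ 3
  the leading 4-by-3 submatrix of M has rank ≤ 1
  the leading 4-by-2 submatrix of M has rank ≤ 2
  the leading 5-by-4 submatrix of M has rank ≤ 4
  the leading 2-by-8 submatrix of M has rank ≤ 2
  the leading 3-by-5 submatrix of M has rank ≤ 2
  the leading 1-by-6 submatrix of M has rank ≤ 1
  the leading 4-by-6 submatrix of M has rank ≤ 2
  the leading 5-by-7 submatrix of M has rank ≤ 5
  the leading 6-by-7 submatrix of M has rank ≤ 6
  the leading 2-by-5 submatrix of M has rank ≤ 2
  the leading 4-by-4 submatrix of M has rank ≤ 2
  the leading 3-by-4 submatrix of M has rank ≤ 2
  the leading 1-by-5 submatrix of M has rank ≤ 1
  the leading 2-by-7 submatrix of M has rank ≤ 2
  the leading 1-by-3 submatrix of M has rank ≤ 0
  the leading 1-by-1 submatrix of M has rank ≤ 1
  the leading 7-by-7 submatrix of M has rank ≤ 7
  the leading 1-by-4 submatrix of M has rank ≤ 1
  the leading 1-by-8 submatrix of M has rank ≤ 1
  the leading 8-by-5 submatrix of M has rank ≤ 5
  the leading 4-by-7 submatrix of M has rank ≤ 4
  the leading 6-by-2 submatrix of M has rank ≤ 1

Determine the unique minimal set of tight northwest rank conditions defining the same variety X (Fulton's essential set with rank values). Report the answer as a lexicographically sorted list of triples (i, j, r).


Computing R[i][j] = min implied NW-rank bound (n=8, 23 conditions):

  R[1]: 0 0 0 1 1 1 1 1
  R[2]: 1 1 1 2 2 2 2 2
  R[3]: 1 1 1 2 2 2 3 3
  R[4]: 1 1 1 2 2 2 3 4
  R[5]: 1 1 2 3 3 3 4 5
  R[6]: 1 1 2 3 4 4 5 6
  R[7]: 1 2 3 4 5 5 6 7
  R[8]: 1 2 3 4 5 6 7 8

so w = (4, 1, 7, 8, 3, 5, 2, 6).

Fulton essential set (4 of the 13 Rothe cells):

[(1, 3, 0), (4, 3, 1), (4, 6, 2), (6, 2, 1)]


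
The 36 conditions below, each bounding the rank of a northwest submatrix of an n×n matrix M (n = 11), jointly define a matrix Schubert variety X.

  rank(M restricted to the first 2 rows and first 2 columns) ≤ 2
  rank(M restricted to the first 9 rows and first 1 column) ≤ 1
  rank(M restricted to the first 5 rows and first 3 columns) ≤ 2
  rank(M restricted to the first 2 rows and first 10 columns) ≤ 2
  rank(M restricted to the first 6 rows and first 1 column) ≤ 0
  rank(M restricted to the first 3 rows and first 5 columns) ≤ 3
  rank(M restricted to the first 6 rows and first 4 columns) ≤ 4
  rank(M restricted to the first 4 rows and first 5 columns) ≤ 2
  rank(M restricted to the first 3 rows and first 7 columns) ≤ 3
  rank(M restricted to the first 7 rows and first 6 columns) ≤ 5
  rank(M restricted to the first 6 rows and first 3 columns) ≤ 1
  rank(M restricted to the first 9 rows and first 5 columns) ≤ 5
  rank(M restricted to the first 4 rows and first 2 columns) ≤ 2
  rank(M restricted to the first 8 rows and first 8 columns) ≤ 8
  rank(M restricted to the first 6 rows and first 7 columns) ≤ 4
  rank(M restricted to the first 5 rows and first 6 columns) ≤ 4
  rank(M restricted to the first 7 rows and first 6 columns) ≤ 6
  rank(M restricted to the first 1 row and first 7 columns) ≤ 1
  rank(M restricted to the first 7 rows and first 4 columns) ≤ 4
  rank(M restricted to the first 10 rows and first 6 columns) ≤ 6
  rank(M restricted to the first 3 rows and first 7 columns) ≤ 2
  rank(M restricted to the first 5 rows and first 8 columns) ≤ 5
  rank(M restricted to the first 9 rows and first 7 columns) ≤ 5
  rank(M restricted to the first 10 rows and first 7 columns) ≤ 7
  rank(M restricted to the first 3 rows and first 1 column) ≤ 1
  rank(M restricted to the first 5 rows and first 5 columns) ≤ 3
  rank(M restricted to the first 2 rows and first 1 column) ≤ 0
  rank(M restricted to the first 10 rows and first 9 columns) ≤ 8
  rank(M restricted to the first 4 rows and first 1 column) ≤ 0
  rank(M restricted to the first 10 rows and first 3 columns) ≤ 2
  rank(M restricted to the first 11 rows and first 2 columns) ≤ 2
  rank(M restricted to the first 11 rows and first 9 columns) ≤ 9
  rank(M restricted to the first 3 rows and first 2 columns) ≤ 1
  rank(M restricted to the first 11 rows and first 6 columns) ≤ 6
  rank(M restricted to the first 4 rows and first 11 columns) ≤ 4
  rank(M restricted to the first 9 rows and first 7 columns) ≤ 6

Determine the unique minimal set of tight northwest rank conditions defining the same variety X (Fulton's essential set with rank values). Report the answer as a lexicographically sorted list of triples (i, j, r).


Rank table r_w(11×11) implied by the 36 constraints:

  row 1: 0, 1, 1, 1, 1, 1, 1, 1, 1, 1, 1
  row 2: 0, 1, 1, 2, 2, 2, 2, 2, 2, 2, 2
  row 3: 0, 1, 1, 2, 2, 2, 2, 3, 3, 3, 3
  row 4: 0, 1, 1, 2, 2, 3, 3, 4, 4, 4, 4
  row 5: 0, 1, 1, 2, 3, 4, 4, 5, 5, 5, 5
  row 6: 0, 1, 1, 2, 3, 4, 4, 5, 6, 6, 6
  row 7: 1, 2, 2, 3, 4, 5, 5, 6, 7, 7, 7
  row 8: 1, 2, 2, 3, 4, 5, 5, 6, 7, 8, 8
  row 9: 1, 2, 2, 3, 4, 5, 5, 6, 7, 8, 9
  row 10: 1, 2, 2, 3, 4, 5, 6, 7, 8, 9, 10
  row 11: 1, 2, 3, 4, 5, 6, 7, 8, 9, 10, 11

giving w = (2, 4, 8, 6, 5, 9, 1, 10, 11, 7, 3) via Δ²R.

Rothe diagram D(w) (21 cells), 7 SE-corners (essential conditions):

[(3, 7, 2), (4, 5, 2), (6, 1, 0), (6, 3, 1), (6, 7, 4), (9, 7, 5), (10, 3, 2)]


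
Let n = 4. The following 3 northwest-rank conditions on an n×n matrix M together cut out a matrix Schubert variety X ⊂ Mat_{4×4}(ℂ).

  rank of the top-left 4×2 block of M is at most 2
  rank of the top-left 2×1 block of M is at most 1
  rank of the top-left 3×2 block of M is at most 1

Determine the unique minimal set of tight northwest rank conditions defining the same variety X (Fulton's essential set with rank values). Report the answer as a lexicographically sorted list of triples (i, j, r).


Computing R[i][j] = min implied NW-rank bound (n=4, 3 conditions):

  row 1: 1, 1, 1, 1
  row 2: 1, 1, 2, 2
  row 3: 1, 1, 2, 3
  row 4: 1, 2, 3, 4

the unique w with this rank table is (1, 3, 4, 2).

Rothe diagram D(w) (2 cells), 1 SE-corner (essential condition):

[(3, 2, 1)]


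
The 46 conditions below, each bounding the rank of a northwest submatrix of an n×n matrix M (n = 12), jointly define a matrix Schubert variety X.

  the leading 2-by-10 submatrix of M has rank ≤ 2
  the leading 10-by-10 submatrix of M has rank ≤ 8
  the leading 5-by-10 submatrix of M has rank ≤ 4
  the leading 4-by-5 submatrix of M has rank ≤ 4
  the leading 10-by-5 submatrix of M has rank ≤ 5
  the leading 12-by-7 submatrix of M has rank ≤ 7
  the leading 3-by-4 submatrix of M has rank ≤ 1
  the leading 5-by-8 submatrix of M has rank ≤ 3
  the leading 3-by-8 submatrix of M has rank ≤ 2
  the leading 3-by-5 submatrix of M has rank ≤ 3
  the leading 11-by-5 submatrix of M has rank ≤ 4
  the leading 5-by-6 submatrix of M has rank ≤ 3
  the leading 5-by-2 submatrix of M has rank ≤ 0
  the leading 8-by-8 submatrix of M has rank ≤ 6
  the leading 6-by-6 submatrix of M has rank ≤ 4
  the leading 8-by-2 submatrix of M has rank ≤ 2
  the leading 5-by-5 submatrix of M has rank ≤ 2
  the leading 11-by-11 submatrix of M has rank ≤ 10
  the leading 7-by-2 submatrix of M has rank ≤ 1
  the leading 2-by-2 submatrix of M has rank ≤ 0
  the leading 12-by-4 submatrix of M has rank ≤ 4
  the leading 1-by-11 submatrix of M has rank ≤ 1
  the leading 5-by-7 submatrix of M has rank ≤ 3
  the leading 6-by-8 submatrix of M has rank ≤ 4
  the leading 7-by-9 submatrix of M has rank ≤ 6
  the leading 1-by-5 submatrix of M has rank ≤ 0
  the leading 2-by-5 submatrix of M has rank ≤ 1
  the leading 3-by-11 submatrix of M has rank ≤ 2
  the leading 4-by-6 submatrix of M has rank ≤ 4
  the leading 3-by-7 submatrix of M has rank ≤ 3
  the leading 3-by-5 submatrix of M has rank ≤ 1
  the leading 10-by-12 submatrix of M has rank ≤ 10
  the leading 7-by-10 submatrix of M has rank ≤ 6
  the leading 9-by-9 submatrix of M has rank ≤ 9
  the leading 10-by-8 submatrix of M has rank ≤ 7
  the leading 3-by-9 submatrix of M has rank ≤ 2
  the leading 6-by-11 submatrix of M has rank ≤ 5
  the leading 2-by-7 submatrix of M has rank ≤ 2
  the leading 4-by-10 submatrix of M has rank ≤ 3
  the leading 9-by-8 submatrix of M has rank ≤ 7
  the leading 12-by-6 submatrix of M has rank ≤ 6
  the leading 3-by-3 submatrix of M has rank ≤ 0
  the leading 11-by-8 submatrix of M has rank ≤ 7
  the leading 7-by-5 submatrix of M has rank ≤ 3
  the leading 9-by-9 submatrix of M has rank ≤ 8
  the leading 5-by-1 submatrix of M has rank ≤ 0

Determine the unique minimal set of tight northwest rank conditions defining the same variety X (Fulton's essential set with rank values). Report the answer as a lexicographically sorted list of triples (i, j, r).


Propagating the 46 rank bounds to every northwest block:

  i=1: 0 | 0 | 0 | 0 | 0 | 1 | 1 | 1 | 1 | 1 | 1 | 1
  i=2: 0 | 0 | 0 | 1 | 1 | 2 | 2 | 2 | 2 | 2 | 2 | 2
  i=3: 0 | 0 | 0 | 1 | 1 | 2 | 2 | 2 | 2 | 2 | 2 | 3
  i=4: 0 | 0 | 1 | 2 | 2 | 3 | 3 | 3 | 3 | 3 | 3 | 4
  i=5: 0 | 0 | 1 | 2 | 2 | 3 | 3 | 3 | 4 | 4 | 4 | 5
  i=6: 1 | 1 | 2 | 3 | 3 | 4 | 4 | 4 | 5 | 5 | 5 | 6
  i=7: 1 | 1 | 2 | 3 | 3 | 4 | 5 | 5 | 6 | 6 | 6 | 7
  i=8: 1 | 2 | 3 | 4 | 4 | 5 | 6 | 6 | 7 | 7 | 7 | 8
  i=9: 1 | 2 | 3 | 4 | 4 | 5 | 6 | 7 | 8 | 8 | 8 | 9
  i=10: 1 | 2 | 3 | 4 | 4 | 5 | 6 | 7 | 8 | 8 | 9 | 10
  i=11: 1 | 2 | 3 | 4 | 4 | 5 | 6 | 7 | 8 | 9 | 10 | 11
  i=12: 1 | 2 | 3 | 4 | 5 | 6 | 7 | 8 | 9 | 10 | 11 | 12

so w = (6, 4, 12, 3, 9, 1, 7, 2, 8, 11, 10, 5).

11 SE-corners of the 30-cell Rothe diagram give Ess(w):

[(1, 5, 0), (3, 3, 0), (3, 5, 1), (3, 11, 2), (5, 2, 0), (5, 5, 2), (5, 8, 3), (7, 2, 1), (7, 5, 3), (10, 10, 8), (11, 5, 4)]


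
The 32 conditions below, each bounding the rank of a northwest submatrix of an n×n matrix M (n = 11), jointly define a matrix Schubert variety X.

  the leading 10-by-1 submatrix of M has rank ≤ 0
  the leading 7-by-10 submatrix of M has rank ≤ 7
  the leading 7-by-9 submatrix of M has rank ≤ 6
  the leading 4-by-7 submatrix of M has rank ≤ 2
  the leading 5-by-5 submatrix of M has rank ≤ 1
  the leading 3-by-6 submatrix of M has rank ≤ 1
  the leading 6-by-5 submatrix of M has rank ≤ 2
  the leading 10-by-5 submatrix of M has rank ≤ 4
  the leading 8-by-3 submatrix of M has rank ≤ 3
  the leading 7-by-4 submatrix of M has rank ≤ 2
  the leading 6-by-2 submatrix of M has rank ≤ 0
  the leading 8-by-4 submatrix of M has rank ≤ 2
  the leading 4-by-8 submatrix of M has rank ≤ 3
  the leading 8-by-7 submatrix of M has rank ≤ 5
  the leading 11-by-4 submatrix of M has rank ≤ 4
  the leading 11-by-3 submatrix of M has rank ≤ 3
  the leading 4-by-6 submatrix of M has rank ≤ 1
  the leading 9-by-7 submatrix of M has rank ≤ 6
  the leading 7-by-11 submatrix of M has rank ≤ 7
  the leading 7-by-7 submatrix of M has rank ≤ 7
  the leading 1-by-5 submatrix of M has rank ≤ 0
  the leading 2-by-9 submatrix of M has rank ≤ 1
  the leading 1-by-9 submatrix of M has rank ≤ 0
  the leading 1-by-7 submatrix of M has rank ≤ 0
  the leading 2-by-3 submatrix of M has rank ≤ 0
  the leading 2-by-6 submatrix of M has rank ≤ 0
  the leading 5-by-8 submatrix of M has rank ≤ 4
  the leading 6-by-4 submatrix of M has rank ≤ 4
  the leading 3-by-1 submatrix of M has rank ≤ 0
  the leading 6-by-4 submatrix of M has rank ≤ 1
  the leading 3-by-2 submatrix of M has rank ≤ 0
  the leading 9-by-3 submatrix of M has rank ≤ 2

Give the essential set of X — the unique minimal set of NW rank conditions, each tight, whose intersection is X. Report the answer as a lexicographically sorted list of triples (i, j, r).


Computing R[i][j] = min implied NW-rank bound (n=11, 32 conditions):

  0 | 0 | 0 | 0 | 0 | 0 | 0 | 0 | 0 | 1 | 1
  0 | 0 | 0 | 0 | 0 | 0 | 1 | 1 | 1 | 2 | 2
  0 | 0 | 1 | 1 | 1 | 1 | 2 | 2 | 2 | 3 | 3
  0 | 0 | 1 | 1 | 1 | 1 | 2 | 3 | 3 | 4 | 4
  0 | 0 | 1 | 1 | 1 | 2 | 3 | 4 | 4 | 5 | 5
  0 | 0 | 1 | 1 | 2 | 3 | 4 | 5 | 5 | 6 | 6
  0 | 1 | 2 | 2 | 3 | 4 | 5 | 6 | 6 | 7 | 7
  0 | 1 | 2 | 2 | 3 | 4 | 5 | 6 | 7 | 8 | 8
  0 | 1 | 2 | 3 | 4 | 5 | 6 | 7 | 8 | 9 | 9
  0 | 1 | 2 | 3 | 4 | 5 | 6 | 7 | 8 | 9 | 10
  1 | 2 | 3 | 4 | 5 | 6 | 7 | 8 | 9 | 10 | 11

hence w(1..11) = (10, 7, 3, 8, 6, 5, 2, 9, 4, 11, 1).

8 SE-corners of the 34-cell Rothe diagram give Ess(w):

[(1, 9, 0), (2, 6, 0), (4, 6, 1), (5, 5, 1), (6, 2, 0), (6, 4, 1), (8, 4, 2), (10, 1, 0)]


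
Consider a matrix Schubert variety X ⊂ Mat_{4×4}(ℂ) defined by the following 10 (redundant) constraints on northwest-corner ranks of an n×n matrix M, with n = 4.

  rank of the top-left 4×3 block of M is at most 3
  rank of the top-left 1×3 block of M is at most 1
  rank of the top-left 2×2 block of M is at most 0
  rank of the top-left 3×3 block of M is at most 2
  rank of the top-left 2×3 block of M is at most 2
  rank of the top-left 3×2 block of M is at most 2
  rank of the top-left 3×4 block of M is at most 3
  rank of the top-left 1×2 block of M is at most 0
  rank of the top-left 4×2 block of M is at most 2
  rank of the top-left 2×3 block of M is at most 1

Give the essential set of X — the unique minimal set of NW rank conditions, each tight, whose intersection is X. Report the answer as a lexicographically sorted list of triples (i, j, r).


Rank table r_w(4×4) implied by the 10 constraints:

  row 1: 0 | 0 | 1 | 1
  row 2: 0 | 0 | 1 | 2
  row 3: 1 | 1 | 2 | 3
  row 4: 1 | 2 | 3 | 4

giving w = (3, 4, 1, 2) via Δ²R.

|D(w)|=4, |Ess(w)|=1:

[(2, 2, 0)]


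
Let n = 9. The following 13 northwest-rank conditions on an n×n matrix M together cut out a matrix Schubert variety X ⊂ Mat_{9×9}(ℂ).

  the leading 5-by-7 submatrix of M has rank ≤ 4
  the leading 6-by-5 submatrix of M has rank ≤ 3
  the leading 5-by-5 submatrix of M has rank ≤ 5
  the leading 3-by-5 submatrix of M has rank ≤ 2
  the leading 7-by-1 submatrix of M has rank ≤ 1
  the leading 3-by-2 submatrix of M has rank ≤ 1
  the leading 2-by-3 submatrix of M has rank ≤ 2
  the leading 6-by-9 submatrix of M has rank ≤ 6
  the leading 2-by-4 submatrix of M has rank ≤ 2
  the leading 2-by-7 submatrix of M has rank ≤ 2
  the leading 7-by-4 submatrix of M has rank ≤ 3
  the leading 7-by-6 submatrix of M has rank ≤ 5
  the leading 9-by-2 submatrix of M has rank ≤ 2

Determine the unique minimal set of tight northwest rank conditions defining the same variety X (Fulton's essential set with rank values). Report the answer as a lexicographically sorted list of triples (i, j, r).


Recovering R(i,j) via the rank-extension bound from the 13 conditions:

  row 1: 1  1  1  1  1  1  1  1  1
  row 2: 1  1  2  2  2  2  2  2  2
  row 3: 1  1  2  2  2  3  3  3  3
  row 4: 1  2  3  3  3  4  4  4  4
  row 5: 1  2  3  3  3  4  4  5  5
  row 6: 1  2  3  3  3  4  5  6  6
  row 7: 1  2  3  3  4  5  6  7  7
  row 8: 1  2  3  4  5  6  7  8  8
  row 9: 1  2  3  4  5  6  7  8  9

hence w(1..9) = (1, 3, 6, 2, 8, 7, 5, 4, 9).

|D(w)|=10, |Ess(w)|=5:

[(3, 2, 1), (3, 5, 2), (5, 7, 4), (6, 5, 3), (7, 4, 3)]


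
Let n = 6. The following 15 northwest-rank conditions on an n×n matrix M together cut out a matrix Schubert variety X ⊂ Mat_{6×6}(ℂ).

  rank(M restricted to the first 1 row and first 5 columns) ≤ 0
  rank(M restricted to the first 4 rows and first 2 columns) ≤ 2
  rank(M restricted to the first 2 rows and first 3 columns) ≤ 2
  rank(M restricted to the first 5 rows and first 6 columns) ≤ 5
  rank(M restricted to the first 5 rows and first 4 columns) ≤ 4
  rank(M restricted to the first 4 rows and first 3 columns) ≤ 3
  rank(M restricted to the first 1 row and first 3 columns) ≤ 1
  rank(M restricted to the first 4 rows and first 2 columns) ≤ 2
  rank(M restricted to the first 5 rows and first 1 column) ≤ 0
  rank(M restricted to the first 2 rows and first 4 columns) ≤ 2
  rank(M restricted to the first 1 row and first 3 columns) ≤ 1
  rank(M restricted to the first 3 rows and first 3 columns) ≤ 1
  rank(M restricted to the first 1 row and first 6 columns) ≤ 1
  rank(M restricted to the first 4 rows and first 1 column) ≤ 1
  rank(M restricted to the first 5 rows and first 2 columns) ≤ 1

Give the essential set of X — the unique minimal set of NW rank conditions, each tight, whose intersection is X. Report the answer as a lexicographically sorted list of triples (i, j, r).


Recovering R(i,j) via the rank-extension bound from the 15 conditions:

  R[1]: 0 | 0 | 0 | 0 | 0 | 1
  R[2]: 0 | 1 | 1 | 1 | 1 | 2
  R[3]: 0 | 1 | 1 | 2 | 2 | 3
  R[4]: 0 | 1 | 2 | 3 | 3 | 4
  R[5]: 0 | 1 | 2 | 3 | 4 | 5
  R[6]: 1 | 2 | 3 | 4 | 5 | 6

hence w(1..6) = (6, 2, 4, 3, 5, 1).

3 SE-corners of the 10-cell Rothe diagram give Ess(w):

[(1, 5, 0), (3, 3, 1), (5, 1, 0)]


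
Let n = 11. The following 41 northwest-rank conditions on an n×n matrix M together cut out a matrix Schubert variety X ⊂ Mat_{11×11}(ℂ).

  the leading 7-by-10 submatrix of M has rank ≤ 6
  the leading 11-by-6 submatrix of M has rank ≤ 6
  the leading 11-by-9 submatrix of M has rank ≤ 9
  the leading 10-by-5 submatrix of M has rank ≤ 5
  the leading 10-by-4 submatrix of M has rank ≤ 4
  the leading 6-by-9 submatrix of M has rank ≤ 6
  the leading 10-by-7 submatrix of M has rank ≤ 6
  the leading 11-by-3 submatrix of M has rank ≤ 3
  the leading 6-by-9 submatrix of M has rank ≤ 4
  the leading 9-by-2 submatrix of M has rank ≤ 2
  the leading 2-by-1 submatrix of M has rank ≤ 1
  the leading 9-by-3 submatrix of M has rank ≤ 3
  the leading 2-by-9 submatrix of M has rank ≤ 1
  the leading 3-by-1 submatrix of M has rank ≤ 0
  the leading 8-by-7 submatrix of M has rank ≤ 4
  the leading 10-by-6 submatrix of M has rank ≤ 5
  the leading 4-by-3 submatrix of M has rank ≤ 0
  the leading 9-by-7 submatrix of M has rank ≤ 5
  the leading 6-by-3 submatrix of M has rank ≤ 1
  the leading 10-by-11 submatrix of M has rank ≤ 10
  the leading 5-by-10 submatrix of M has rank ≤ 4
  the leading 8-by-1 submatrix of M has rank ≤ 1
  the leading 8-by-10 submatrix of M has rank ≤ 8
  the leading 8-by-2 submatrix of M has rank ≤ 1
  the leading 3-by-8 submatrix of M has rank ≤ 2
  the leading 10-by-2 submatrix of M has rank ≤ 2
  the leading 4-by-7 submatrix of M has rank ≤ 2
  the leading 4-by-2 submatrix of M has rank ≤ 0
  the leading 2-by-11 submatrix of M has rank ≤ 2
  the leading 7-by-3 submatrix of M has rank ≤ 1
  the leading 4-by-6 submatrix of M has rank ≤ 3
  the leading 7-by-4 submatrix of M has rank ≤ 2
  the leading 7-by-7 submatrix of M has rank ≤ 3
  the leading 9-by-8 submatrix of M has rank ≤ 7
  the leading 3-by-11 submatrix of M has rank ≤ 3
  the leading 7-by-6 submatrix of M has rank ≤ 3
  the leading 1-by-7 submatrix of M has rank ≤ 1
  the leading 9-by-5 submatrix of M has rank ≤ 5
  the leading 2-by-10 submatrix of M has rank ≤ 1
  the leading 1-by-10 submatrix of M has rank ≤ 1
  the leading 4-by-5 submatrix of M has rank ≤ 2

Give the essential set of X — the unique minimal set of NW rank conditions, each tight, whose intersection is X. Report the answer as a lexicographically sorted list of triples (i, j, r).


The tightest implied rank at each (i,j), from the 41 conditions:

  i=1: 0 | 0 | 0 | 1 | 1 | 1 | 1 | 1 | 1 | 1 | 1
  i=2: 0 | 0 | 0 | 1 | 1 | 1 | 1 | 1 | 1 | 1 | 2
  i=3: 0 | 0 | 0 | 1 | 2 | 2 | 2 | 2 | 2 | 2 | 3
  i=4: 0 | 0 | 0 | 1 | 2 | 2 | 2 | 3 | 3 | 3 | 4
  i=5: 1 | 1 | 1 | 2 | 3 | 3 | 3 | 4 | 4 | 4 | 5
  i=6: 1 | 1 | 1 | 2 | 3 | 3 | 3 | 4 | 4 | 5 | 6
  i=7: 1 | 1 | 1 | 2 | 3 | 3 | 3 | 4 | 5 | 6 | 7
  i=8: 1 | 1 | 2 | 3 | 4 | 4 | 4 | 5 | 6 | 7 | 8
  i=9: 1 | 2 | 3 | 4 | 5 | 5 | 5 | 6 | 7 | 8 | 9
  i=10: 1 | 2 | 3 | 4 | 5 | 5 | 6 | 7 | 8 | 9 | 10
  i=11: 1 | 2 | 3 | 4 | 5 | 6 | 7 | 8 | 9 | 10 | 11

the unique w with this rank table is (4, 11, 5, 8, 1, 10, 9, 3, 2, 7, 6).

ℓ(w)=31; the 8 essential cells (i,j,r):

[(2, 10, 1), (4, 3, 0), (4, 7, 2), (6, 9, 4), (7, 3, 1), (7, 7, 3), (8, 2, 1), (10, 6, 5)]


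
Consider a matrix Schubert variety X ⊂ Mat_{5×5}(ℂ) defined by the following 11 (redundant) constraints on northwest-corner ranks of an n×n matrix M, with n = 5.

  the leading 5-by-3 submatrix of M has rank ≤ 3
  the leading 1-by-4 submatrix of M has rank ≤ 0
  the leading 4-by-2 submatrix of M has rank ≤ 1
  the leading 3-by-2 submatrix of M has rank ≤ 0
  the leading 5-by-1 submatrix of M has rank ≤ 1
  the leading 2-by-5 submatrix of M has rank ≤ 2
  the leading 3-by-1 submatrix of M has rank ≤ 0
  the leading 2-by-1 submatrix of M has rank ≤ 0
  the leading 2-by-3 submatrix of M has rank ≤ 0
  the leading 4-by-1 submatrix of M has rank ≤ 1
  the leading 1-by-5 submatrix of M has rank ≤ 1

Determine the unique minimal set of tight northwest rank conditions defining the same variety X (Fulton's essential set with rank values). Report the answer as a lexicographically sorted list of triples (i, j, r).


Computing R[i][j] = min implied NW-rank bound (n=5, 11 conditions):

  R[1]: 0  0  0  0  1
  R[2]: 0  0  0  1  2
  R[3]: 0  0  1  2  3
  R[4]: 1  1  2  3  4
  R[5]: 1  2  3  4  5

the unique w with this rank table is (5, 4, 3, 1, 2).

|D(w)|=9, |Ess(w)|=3:

[(1, 4, 0), (2, 3, 0), (3, 2, 0)]


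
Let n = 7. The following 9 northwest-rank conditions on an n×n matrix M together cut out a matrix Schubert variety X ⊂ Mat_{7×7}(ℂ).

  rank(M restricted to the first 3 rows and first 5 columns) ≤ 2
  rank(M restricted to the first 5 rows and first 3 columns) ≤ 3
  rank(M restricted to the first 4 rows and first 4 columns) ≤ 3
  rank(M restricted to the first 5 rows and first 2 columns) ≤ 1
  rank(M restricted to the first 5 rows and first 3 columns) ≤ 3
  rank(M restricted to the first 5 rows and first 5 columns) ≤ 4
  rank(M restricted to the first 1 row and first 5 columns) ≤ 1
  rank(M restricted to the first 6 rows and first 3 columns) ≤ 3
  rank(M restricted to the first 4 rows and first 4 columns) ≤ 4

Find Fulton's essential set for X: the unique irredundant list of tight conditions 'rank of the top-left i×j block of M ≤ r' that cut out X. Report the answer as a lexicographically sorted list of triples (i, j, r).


Recovering R(i,j) via the rank-extension bound from the 9 conditions:

  row 1: 1 1 1 1 1 1 1
  row 2: 1 1 2 2 2 2 2
  row 3: 1 1 2 2 2 3 3
  row 4: 1 1 2 3 3 4 4
  row 5: 1 1 2 3 4 5 5
  row 6: 1 2 3 4 5 6 6
  row 7: 1 2 3 4 5 6 7

so w = (1, 3, 6, 4, 5, 2, 7).

D(w) has 6 cells with 2 SE-corners; essential set:

[(3, 5, 2), (5, 2, 1)]


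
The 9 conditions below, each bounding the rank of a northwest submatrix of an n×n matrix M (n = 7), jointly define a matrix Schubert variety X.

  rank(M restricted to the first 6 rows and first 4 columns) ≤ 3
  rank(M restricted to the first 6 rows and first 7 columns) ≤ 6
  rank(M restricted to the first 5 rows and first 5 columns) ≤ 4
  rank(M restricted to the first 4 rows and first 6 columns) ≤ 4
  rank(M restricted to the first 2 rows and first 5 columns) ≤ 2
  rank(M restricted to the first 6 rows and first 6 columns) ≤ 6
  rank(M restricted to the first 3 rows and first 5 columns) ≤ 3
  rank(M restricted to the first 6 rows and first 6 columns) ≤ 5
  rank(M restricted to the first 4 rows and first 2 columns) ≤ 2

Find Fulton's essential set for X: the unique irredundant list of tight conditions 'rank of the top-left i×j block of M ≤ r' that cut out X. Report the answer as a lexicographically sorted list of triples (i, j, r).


Computing R[i][j] = min implied NW-rank bound (n=7, 9 conditions):

  i=1: 1 1 1 1 1 1 1
  i=2: 1 2 2 2 2 2 2
  i=3: 1 2 3 3 3 3 3
  i=4: 1 2 3 3 4 4 4
  i=5: 1 2 3 3 4 5 5
  i=6: 1 2 3 3 4 5 6
  i=7: 1 2 3 4 5 6 7

reading off 1-entries of Δ²R: w = (1, 2, 3, 5, 6, 7, 4).

Rothe diagram D(w) (3 cells), 1 SE-corner (essential condition):

[(6, 4, 3)]
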